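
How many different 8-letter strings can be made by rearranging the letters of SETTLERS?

SETTLERS has 8 letters with E appearing twice, S appearing twice, and T appearing twice.
So there are 8! / (2!·2!·2!) = 5040 distinguishable arrangements.

5040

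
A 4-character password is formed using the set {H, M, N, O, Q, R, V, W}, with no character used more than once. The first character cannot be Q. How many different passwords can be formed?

The first character has 8−1 = 7 choices (anything except Q).
The remaining 3 characters are filled from the other 7 symbols without repetition: 7 × 6 × 5 = 210.
Total: 7 × 210 = 1470.

1470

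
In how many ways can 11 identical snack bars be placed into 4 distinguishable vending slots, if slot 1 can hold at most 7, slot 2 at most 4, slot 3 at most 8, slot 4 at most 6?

By stars and bars, unrestricted non-negative solutions to x_1+…+x_4 = 11 number C(11+3,3) = 364.
Subtract solutions that violate a single cap (substitute x_i' = x_i − (cap_i+1)): x_1 ≥ 8 gives C(6,3) = 20; x_2 ≥ 5 gives C(9,3) = 84; x_3 ≥ 9 gives C(5,3) = 10; x_4 ≥ 7 gives C(7,3) = 35. Together 149.
No two caps can be exceeded simultaneously, so the pair terms are all 0.
By inclusion–exclusion the count is 364 − 149 + 0 = 215.

215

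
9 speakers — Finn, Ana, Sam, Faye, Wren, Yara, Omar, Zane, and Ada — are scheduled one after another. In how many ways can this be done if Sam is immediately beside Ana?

Treat {Sam, Ana} as a single unit. There are 8 units to order, and the pair itself can be ordered 2 ways.
That gives 2 × 8! = 2 × 40320 = 80640.

80640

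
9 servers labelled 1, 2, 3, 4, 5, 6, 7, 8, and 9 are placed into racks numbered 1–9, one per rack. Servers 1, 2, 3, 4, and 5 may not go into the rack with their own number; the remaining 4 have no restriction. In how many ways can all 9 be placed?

205056

Let Aᵢ (for 1 ≤ i ≤ 5) be the placements that put server i in its forbidden rack. Any j of these fix j positions, leaving (9−j)! ways to fill the rest, and there are C(5,j) ways to pick which j.
By inclusion–exclusion, the number of valid placements is Σ_{j=0}^{5} (−1)^j C(5,j)·(9−j)!.
Computing: 362880 − 201600 + 50400 − 7200 + 600 − 24 = 205056.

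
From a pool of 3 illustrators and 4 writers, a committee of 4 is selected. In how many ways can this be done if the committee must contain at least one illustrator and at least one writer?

Total 4-person selections from all 7: C(7,4) = 35.
Subtract selections that omit an entire group: no illustrators → C(4,4) = 1; no writers → C(3,4) = 0.
Both groups omitted at once is impossible, so 35 − 1 = 34.

34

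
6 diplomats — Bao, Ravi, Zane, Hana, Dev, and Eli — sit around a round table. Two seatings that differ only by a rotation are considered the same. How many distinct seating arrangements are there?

120

Around a circle, 6 distinct people have 6!/6 = (5)! = 120 rotationally distinct seatings.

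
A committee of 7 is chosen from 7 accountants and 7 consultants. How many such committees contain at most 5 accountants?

3382

Split by how many accountants are chosen (0 through 5).
Sum: C(7,0)·C(7,7) + C(7,1)·C(7,6) + C(7,2)·C(7,5) + C(7,3)·C(7,4) + C(7,4)·C(7,3) + C(7,5)·C(7,2) = 1 + 49 + 441 + 1225 + 1225 + 441 = 3382.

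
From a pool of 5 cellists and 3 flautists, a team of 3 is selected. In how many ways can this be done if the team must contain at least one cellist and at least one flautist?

45

Total 3-person selections from all 8: C(8,3) = 56.
Subtract selections that omit an entire group: no cellists → C(3,3) = 1; no flautists → C(5,3) = 10.
Both groups omitted at once is impossible, so 56 − 11 = 45.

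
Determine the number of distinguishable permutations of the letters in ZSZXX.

30

Letter multiplicities in ZSZXX: S×1, X×2, Z×2.
Dividing 5! = 120 by 2!·2! = 4 for the repeated letters gives 30.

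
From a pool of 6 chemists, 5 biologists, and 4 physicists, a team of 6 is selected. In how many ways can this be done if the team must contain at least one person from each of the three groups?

4250

Total 6-person selections from all 15: C(15,6) = 5005.
Subtract selections that omit an entire group: no chemists → C(9,6) = 84; no biologists → C(10,6) = 210; no physicists → C(11,6) = 462.
Add back selections omitting two groups (i.e. drawn from a single group): C(6,6) + C(5,6) + C(4,6) = 1.
By inclusion–exclusion: 5005 − 756 + 1 = 4250.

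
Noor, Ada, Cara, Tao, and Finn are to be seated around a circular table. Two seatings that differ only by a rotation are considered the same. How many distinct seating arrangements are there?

24

Around a circle, 5 distinct people have 5!/5 = (4)! = 24 rotationally distinct seatings.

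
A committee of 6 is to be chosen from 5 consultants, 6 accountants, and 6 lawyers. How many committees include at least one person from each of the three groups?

10530

Total 6-person selections from all 17: C(17,6) = 12376.
Selections missing a whole group: no consultants → C(12,6) = 924; no accountants → C(11,6) = 462; no lawyers → C(11,6) = 462.
Add back selections omitting two groups (i.e. drawn from a single group): C(5,6) + C(6,6) + C(6,6) = 2.
By inclusion–exclusion: 12376 − 1848 + 2 = 10530.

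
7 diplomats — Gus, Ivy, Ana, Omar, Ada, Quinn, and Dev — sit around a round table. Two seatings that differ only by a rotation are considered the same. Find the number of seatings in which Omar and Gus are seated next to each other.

Treat {Omar, Gus} as one unit (2 internal orders) and seat the resulting 6 units around the table: (5)! circular arrangements.
So 2 × (5)! = 2 × 120 = 240.

240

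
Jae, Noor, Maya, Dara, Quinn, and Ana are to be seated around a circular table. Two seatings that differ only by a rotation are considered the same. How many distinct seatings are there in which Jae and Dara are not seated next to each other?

Without the restriction there are (5)! = 120 seatings.
Those with Jae next to Dara: fuse the pair into one unit and seat 5 units around a circle — 2·(4)! = 48.
Subtracting, 120 − 48 = 72.

72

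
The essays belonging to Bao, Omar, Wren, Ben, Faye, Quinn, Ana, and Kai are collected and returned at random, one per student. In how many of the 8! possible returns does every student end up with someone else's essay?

Let Aᵢ be the assignments in which student i gets their own essay. We want the size of the complement of A₁∪…∪A_8.
By inclusion–exclusion this is Σ_{j=0}^{8} (−1)^j C(8,j)·(8−j)!.
Computing: 40320 − 40320 + 20160 − 6720 + 1680 − 336 + 56 − 8 + 1 = 14833.

14833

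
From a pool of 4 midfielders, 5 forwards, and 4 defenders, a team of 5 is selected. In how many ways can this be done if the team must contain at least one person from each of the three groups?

Total 5-person selections from all 13: C(13,5) = 1287.
Subtract selections that omit an entire group: no midfielders → C(9,5) = 126; no forwards → C(8,5) = 56; no defenders → C(9,5) = 126.
Add back selections omitting two groups (i.e. drawn from a single group): C(4,5) + C(5,5) + C(4,5) = 1.
By inclusion–exclusion: 1287 − 308 + 1 = 980.

980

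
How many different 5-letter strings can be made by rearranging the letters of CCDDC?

CCDDC has 5 letters with C appearing 3 times and D appearing twice.
So there are 5! / (3!·2!) = 10 distinguishable arrangements.

10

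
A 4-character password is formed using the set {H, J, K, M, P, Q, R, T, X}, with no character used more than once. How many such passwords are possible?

With no repetition, fill the 4 characters in order: 9 choices, then 8, down to 6.
9 × 8 × 7 × 6 = 3024.

3024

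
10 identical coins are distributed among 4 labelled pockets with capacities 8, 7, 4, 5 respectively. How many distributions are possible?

Without the upper bounds there are C(13,3) = 286 ways to split 10 among 4 pockets.
Subtract solutions that violate a single cap (substitute x_i' = x_i − (cap_i+1)): x_1 ≥ 9 gives C(4,3) = 4; x_2 ≥ 8 gives C(5,3) = 10; x_3 ≥ 5 gives C(8,3) = 56; x_4 ≥ 6 gives C(7,3) = 35. Together 105.
No two caps can be exceeded simultaneously, so the pair terms are all 0.
By inclusion–exclusion the count is 286 − 105 + 0 = 181.

181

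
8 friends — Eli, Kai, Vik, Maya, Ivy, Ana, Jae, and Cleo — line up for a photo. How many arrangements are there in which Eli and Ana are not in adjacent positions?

Of the 8! = 40320 arrangements, those with Eli and Ana adjacent number 2 × 7! = 10080 (treat the pair as a block with 2 internal orders).
Complementary counting: 40320 − 10080 = 30240.

30240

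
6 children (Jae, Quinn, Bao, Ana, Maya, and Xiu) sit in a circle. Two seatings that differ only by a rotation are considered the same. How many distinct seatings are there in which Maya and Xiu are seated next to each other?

48

Treat {Maya, Xiu} as one unit (2 internal orders) and seat the resulting 5 units around the table: (4)! circular arrangements.
So 2 × (4)! = 2 × 24 = 48.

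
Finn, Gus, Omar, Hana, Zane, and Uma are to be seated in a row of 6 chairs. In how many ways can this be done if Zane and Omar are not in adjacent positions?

480

Of the 6! = 720 arrangements, those with Zane and Omar adjacent number 2 × 5! = 240 (treat the pair as a block with 2 internal orders).
So 720 − 240 = 480 arrangements keep them apart.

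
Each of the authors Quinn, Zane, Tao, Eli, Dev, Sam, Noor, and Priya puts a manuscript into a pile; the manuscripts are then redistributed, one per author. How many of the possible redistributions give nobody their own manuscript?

14833

Count assignments avoiding every fixed point. For any j of the 8 authors fixed to their own manuscript, the other 8−j can be arranged in (8−j)! ways.
By inclusion–exclusion this is Σ_{j=0}^{8} (−1)^j C(8,j)·(8−j)!.
Computing: 40320 − 40320 + 20160 − 6720 + 1680 − 336 + 56 − 8 + 1 = 14833.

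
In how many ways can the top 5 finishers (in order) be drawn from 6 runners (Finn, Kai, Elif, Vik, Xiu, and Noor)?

This is an ordered selection of 5 from 6: P(6,5).
That gives 6 × 5 × 4 × 3 × 2 = 720.

720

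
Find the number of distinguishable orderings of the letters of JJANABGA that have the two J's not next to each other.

2520

There are 8!/(3!·2!) = 3360 arrangements of JJANABGA in total.
If the two J's are adjacent, glue them into one block, leaving 7 items to arrange: (7)!/(3!) = 840 ways.
Hence 3360 − 840 = 2520.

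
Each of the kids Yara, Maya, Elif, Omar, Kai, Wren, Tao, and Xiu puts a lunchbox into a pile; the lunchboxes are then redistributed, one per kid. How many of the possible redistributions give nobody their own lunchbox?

14833

This is the derangement count D_8: permutations of 8 items with no fixed point.
By inclusion–exclusion this is Σ_{j=0}^{8} (−1)^j C(8,j)·(8−j)!.
Computing: 40320 − 40320 + 20160 − 6720 + 1680 − 336 + 56 − 8 + 1 = 14833.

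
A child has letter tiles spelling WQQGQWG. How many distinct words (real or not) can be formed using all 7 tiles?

210

The 7 letters of WQQGQWG have repeats: G appearing twice, Q appearing 3 times, and W appearing twice.
So there are 7! / (3!·2!·2!) = 210 distinguishable arrangements.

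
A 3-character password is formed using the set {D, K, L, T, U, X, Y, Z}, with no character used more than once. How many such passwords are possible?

Choose and order 3 of the 8 symbols: the first character has 8 options, the next 7, then 6.
That product is 8 × 7 × 6 = 336.

336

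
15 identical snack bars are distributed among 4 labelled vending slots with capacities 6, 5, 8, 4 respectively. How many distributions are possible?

131

Ignoring the caps, the number of non-negative solutions to x_1+…+x_4 = 15 is C(18,3) = 816.
Subtract solutions that violate a single cap (substitute x_i' = x_i − (cap_i+1)): x_1 ≥ 7 gives C(11,3) = 165; x_2 ≥ 6 gives C(12,3) = 220; x_3 ≥ 9 gives C(9,3) = 84; x_4 ≥ 5 gives C(13,3) = 286. Together 755.
Add back pairs where two caps are both exceeded: 10 + 0 + 20 + 1 + 35 + 4 = 70.
By inclusion–exclusion the count is 816 − 755 + 70 = 131.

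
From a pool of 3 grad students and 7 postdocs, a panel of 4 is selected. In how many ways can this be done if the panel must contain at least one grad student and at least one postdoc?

175

Unrestricted: C(10,4) = 210 ways to pick any 4 of the 10.
Selections missing a whole group: no grad students → C(7,4) = 35; no postdocs → C(3,4) = 0.
Both groups omitted at once is impossible, so 210 − 35 = 175.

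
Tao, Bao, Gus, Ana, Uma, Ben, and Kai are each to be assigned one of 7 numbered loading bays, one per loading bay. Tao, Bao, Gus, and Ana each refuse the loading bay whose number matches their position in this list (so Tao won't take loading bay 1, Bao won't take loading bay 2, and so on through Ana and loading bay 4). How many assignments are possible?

Let Aᵢ (for 1 ≤ i ≤ 4) be the placements that put person i in their forbidden loading bay. Any j of these fix j positions, leaving (7−j)! ways to fill the rest, and there are C(4,j) ways to pick which j.
By inclusion–exclusion, the number of valid placements is Σ_{j=0}^{4} (−1)^j C(4,j)·(7−j)!.
Computing: 5040 − 2880 + 720 − 96 + 6 = 2790.

2790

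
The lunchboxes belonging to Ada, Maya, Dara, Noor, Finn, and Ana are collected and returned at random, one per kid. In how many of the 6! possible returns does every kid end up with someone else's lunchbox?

Let Aᵢ be the assignments in which kid i gets their own lunchbox. We want the size of the complement of A₁∪…∪A_6.
By inclusion–exclusion this is Σ_{j=0}^{6} (−1)^j C(6,j)·(6−j)!.
Computing: 720 − 720 + 360 − 120 + 30 − 6 + 1 = 265.

265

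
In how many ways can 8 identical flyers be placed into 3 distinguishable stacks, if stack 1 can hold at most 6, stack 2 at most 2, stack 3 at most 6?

18

Ignoring the caps, the number of non-negative solutions to x_1+…+x_3 = 8 is C(10,2) = 45.
Subtract solutions that violate a single cap (substitute x_i' = x_i − (cap_i+1)): x_1 ≥ 7 gives C(3,2) = 3; x_2 ≥ 3 gives C(7,2) = 21; x_3 ≥ 7 gives C(3,2) = 3. Together 27.
No two caps can be exceeded simultaneously, so the pair terms are all 0.
By inclusion–exclusion the count is 45 − 27 + 0 = 18.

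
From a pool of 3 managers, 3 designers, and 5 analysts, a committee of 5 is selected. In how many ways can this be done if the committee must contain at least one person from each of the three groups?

Unrestricted: C(11,5) = 462 ways to pick any 5 of the 11.
Selections missing a whole group: no managers → C(8,5) = 56; no designers → C(8,5) = 56; no analysts → C(6,5) = 6.
Add back selections omitting two groups (i.e. drawn from a single group): C(3,5) + C(3,5) + C(5,5) = 1.
By inclusion–exclusion: 462 − 118 + 1 = 345.

345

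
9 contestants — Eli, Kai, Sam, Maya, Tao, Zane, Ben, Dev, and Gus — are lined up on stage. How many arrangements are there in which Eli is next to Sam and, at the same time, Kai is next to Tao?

20160

Treat {Eli,Sam} as one block (2 orders) and {Kai,Tao} as another (2 orders).
That leaves 7 units to arrange: 2 × 2 × 7! = 4 × 5040 = 20160.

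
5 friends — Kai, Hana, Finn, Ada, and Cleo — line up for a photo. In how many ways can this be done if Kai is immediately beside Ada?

Glue Kai and Ada into one block (2 internal orders), leaving 4 units to arrange in a row.
That gives 2 × 4! = 2 × 24 = 48.

48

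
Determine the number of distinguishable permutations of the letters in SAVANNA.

SAVANNA has 7 letters with A appearing 3 times and N appearing twice.
Dividing 7! = 5040 by 3!·2! = 12 for the repeated letters gives 420.

420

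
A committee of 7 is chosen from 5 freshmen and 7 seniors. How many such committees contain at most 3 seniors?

Split by how many seniors are chosen (0 through 3).
Sum: C(7,0)·C(5,7) + C(7,1)·C(5,6) + C(7,2)·C(5,5) + C(7,3)·C(5,4) = 0 + 0 + 21 + 175 = 196.

196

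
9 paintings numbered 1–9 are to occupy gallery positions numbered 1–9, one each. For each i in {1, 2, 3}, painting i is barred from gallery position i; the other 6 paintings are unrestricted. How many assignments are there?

256320

Let Aᵢ (for i ∈ {1, 2, 3}) be the placements that put painting i in its forbidden gallery position. Any j of these fix j positions, leaving (9−j)! ways to fill the rest, and there are C(3,j) ways to pick which j.
By inclusion–exclusion, the number of valid placements is Σ_{j=0}^{3} (−1)^j C(3,j)·(9−j)!.
Computing: 362880 − 120960 + 15120 − 720 = 256320.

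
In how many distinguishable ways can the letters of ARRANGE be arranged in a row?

1260

The 7 letters of ARRANGE have repeats: A appearing twice and R appearing twice.
So there are 7! / (2!·2!) = 1260 distinguishable arrangements.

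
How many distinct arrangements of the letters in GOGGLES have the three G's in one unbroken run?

Treat the 3 copies of G as a single block. The multiset to arrange is then {GGG, E, L, O, S}, 5 items in all.
All 5 items are distinct, so there are (5)! = 120 arrangements.

120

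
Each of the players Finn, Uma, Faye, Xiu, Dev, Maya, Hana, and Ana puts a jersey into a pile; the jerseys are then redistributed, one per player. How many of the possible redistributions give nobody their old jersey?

Let Aᵢ be the assignments in which player i gets their old jersey. We want the size of the complement of A₁∪…∪A_8.
By inclusion–exclusion this is Σ_{j=0}^{8} (−1)^j C(8,j)·(8−j)!.
Computing: 40320 − 40320 + 20160 − 6720 + 1680 − 336 + 56 − 8 + 1 = 14833.

14833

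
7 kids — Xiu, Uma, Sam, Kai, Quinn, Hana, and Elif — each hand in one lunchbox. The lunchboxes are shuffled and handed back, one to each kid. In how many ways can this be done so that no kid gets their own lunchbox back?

This is the derangement count D_7: permutations of 7 items with no fixed point.
By inclusion–exclusion this is Σ_{j=0}^{7} (−1)^j C(7,j)·(7−j)!.
Computing: 5040 − 5040 + 2520 − 840 + 210 − 42 + 7 − 1 = 1854.

1854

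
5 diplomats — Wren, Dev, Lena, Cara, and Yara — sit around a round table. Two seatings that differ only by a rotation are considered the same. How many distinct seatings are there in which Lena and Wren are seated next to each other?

Treat {Lena, Wren} as one unit (2 internal orders) and seat the resulting 4 units around the table: (3)! circular arrangements.
So 2 × (3)! = 2 × 6 = 12.

12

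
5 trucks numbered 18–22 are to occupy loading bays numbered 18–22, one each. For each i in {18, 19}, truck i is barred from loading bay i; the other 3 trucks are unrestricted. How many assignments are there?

Let Aᵢ (for i ∈ {18, 19}) be the placements that put truck i in its forbidden loading bay. Any j of these fix j positions, leaving (5−j)! ways to fill the rest, and there are C(2,j) ways to pick which j.
By inclusion–exclusion, the number of valid placements is Σ_{j=0}^{2} (−1)^j C(2,j)·(5−j)!.
Computing: 120 − 48 + 6 = 78.

78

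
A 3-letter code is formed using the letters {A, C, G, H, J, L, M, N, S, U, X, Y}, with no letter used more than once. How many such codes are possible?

1320

With no repetition, fill the 3 letters in order: 12 choices, then 11, down to 10.
That product is 12 × 11 × 10 = 1320.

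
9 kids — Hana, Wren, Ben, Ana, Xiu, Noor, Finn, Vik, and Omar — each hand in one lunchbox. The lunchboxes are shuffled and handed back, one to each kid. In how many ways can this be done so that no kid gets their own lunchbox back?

Let Aᵢ be the assignments in which kid i gets their own lunchbox. We want the size of the complement of A₁∪…∪A_9.
By inclusion–exclusion this is Σ_{j=0}^{9} (−1)^j C(9,j)·(9−j)!.
Computing: 362880 − 362880 + 181440 − 60480 + 15120 − 3024 + 504 − 72 + 9 − 1 = 133496.

133496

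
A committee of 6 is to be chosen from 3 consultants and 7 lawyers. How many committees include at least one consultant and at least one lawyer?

Total 6-person selections from all 10: C(10,6) = 210.
Selections missing a whole group: no consultants → C(7,6) = 7; no lawyers → C(3,6) = 0.
Both groups omitted at once is impossible, so 210 − 7 = 203.

203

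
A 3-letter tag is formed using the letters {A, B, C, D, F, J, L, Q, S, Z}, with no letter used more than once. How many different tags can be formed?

Choose and order 3 of the 10 symbols: the first letter has 10 options, the next 9, then 8.
That product is 10 × 9 × 8 = 720.

720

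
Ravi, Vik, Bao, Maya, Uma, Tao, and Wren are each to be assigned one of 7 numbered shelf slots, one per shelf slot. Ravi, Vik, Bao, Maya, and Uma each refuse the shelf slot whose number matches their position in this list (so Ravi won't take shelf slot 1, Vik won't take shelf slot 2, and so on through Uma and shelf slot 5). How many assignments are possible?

2428

Let Aᵢ (for 1 ≤ i ≤ 5) be the placements that put person i in their forbidden shelf slot. Any j of these fix j positions, leaving (7−j)! ways to fill the rest, and there are C(5,j) ways to pick which j.
By inclusion–exclusion, the number of valid placements is Σ_{j=0}^{5} (−1)^j C(5,j)·(7−j)!.
Computing: 5040 − 3600 + 1200 − 240 + 30 − 2 = 2428.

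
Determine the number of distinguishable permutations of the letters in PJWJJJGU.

1680

Letter multiplicities in PJWJJJGU: G×1, J×4, P×1, U×1, W×1.
Dividing 8! = 40320 by 4! = 24 for the repeated letters gives 1680.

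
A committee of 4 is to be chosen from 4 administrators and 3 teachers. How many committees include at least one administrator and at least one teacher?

Unrestricted: C(7,4) = 35 ways to pick any 4 of the 7.
Selections missing a whole group: no administrators → C(3,4) = 0; no teachers → C(4,4) = 1.
Both groups omitted at once is impossible, so 35 − 1 = 34.

34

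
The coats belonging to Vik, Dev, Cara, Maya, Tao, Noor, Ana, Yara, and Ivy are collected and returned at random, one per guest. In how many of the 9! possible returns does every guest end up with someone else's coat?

This is the derangement count D_9: permutations of 9 items with no fixed point.
By inclusion–exclusion this is Σ_{j=0}^{9} (−1)^j C(9,j)·(9−j)!.
Computing: 362880 − 362880 + 181440 − 60480 + 15120 − 3024 + 504 − 72 + 9 − 1 = 133496.

133496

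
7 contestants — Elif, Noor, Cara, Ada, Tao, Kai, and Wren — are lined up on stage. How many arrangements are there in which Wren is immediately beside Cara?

1440

Treat {Wren, Cara} as a single unit. There are 6 units to order, and the pair itself can be ordered 2 ways.
So the count is 2·(6)! = 1440.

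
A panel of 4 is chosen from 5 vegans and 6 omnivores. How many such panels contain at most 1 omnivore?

Split by how many omnivores are chosen (0 through 1).
Sum: C(6,0)·C(5,4) + C(6,1)·C(5,3) = 5 + 60 = 65.

65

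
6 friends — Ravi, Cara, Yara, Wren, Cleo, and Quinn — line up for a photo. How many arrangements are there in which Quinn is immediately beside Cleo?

240

Place the 4 others and the Quinn-Cleo pair as 5 objects in a line; the pair has 2 internal arrangements.
That gives 2 × 5! = 2 × 120 = 240.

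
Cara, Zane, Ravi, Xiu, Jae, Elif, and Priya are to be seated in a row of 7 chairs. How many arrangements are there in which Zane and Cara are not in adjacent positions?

3600

There are 7! = 5040 arrangements in all. If Zane and Cara are adjacent, merging them into one block gives 2·(6)! = 1440 arrangements.
Complementary counting: 5040 − 1440 = 3600.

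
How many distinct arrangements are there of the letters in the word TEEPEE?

The 6 letters of TEEPEE have repeats: E appearing 4 times.
Dividing 6! = 720 by 4! = 24 for the repeated letters gives 30.

30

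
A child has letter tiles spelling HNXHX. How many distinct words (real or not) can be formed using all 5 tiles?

30

The 5 letters of HNXHX have repeats: H appearing twice and X appearing twice.
So there are 5! / (2!·2!) = 30 distinguishable arrangements.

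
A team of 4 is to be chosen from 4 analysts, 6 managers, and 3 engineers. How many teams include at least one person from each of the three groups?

Total 4-person selections from all 13: C(13,4) = 715.
Subtract selections that omit an entire group: no analysts → C(9,4) = 126; no managers → C(7,4) = 35; no engineers → C(10,4) = 210.
Add back selections omitting two groups (i.e. drawn from a single group): C(4,4) + C(6,4) + C(3,4) = 16.
By inclusion–exclusion: 715 − 371 + 16 = 360.

360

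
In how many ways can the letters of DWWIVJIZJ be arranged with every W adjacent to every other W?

10080

Treat the 2 copies of W as a single block. The multiset to arrange is then {WW, D, I, I, J, J, V, Z}, 8 items in all.
That gives (8)!/(2!·2!) = 10080 arrangements.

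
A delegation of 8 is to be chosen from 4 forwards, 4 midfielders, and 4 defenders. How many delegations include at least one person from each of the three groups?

492

With no constraint there are C(12,8) = 495 possible selections.
Subtract selections that omit an entire group: no forwards → C(8,8) = 1; no midfielders → C(8,8) = 1; no defenders → C(8,8) = 1.
Add back selections omitting two groups (i.e. drawn from a single group): C(4,8) + C(4,8) + C(4,8) = 0.
By inclusion–exclusion: 495 − 3 + 0 = 492.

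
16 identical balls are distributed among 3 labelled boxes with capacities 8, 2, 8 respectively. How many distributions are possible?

6

Without the upper bounds there are C(18,2) = 153 ways to split 16 among 3 boxes.
Subtract solutions that violate a single cap (substitute x_i' = x_i − (cap_i+1)): x_1 ≥ 9 gives C(9,2) = 36; x_2 ≥ 3 gives C(15,2) = 105; x_3 ≥ 9 gives C(9,2) = 36. Together 177.
Add back pairs where two caps are both exceeded: 15 + 0 + 15 = 30.
By inclusion–exclusion the count is 153 − 177 + 30 = 6.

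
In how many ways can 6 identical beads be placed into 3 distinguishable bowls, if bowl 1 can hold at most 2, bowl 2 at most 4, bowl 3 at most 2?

6

Without the upper bounds there are C(8,2) = 28 ways to split 6 among 3 bowls.
Subtract solutions that violate a single cap (substitute x_i' = x_i − (cap_i+1)): x_1 ≥ 3 gives C(5,2) = 10; x_2 ≥ 5 gives C(3,2) = 3; x_3 ≥ 3 gives C(5,2) = 10. Together 23.
Add back pairs where two caps are both exceeded: 0 + 1 + 0 = 1.
By inclusion–exclusion the count is 28 − 23 + 1 = 6.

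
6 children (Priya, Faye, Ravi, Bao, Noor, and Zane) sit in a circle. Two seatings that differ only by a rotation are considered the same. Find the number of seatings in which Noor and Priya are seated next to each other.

48

Glue Noor and Priya into a block (2 internal orders). Seating 5 units around a circle gives (4)! arrangements.
So 2 × (4)! = 2 × 24 = 48.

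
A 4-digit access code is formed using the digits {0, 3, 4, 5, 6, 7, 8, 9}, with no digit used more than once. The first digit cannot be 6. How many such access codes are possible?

The first digit has 8−1 = 7 choices (anything except 6).
The remaining 3 digits are filled from the other 7 symbols without repetition: 7 × 6 × 5 = 210.
Total: 7 × 210 = 1470.

1470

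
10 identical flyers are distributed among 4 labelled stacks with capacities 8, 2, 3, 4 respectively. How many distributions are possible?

56

Ignoring the caps, the number of non-negative solutions to x_1+…+x_4 = 10 is C(13,3) = 286.
Subtract solutions that violate a single cap (substitute x_i' = x_i − (cap_i+1)): x_1 ≥ 9 gives C(4,3) = 4; x_2 ≥ 3 gives C(10,3) = 120; x_3 ≥ 4 gives C(9,3) = 84; x_4 ≥ 5 gives C(8,3) = 56. Together 264.
Add back pairs where two caps are both exceeded: 0 + 0 + 0 + 20 + 10 + 4 = 34.
By inclusion–exclusion the count is 286 − 264 + 34 = 56.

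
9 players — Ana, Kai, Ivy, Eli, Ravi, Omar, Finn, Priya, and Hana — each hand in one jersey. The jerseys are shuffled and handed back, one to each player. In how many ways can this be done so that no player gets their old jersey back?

133496

This is the derangement count D_9: permutations of 9 items with no fixed point.
By inclusion–exclusion this is Σ_{j=0}^{9} (−1)^j C(9,j)·(9−j)!.
Computing: 362880 − 362880 + 181440 − 60480 + 15120 − 3024 + 504 − 72 + 9 − 1 = 133496.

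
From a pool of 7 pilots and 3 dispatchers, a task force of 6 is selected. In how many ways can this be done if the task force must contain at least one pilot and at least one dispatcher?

Total 6-person selections from all 10: C(10,6) = 210.
Selections missing a whole group: no pilots → C(3,6) = 0; no dispatchers → C(7,6) = 7.
Both groups omitted at once is impossible, so 210 − 7 = 203.

203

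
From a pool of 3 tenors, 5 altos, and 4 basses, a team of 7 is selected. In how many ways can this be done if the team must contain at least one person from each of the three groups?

Unrestricted: C(12,7) = 792 ways to pick any 7 of the 12.
Subtract selections that omit an entire group: no tenors → C(9,7) = 36; no altos → C(7,7) = 1; no basses → C(8,7) = 8.
Add back selections omitting two groups (i.e. drawn from a single group): C(3,7) + C(5,7) + C(4,7) = 0.
By inclusion–exclusion: 792 − 45 + 0 = 747.

747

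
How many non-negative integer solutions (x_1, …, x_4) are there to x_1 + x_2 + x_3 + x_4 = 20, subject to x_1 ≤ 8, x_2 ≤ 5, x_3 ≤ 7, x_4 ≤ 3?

20

By stars and bars, unrestricted non-negative solutions to x_1+…+x_4 = 20 number C(20+3,3) = 1771.
Subtract solutions that violate a single cap (substitute x_i' = x_i − (cap_i+1)): x_1 ≥ 9 gives C(14,3) = 364; x_2 ≥ 6 gives C(17,3) = 680; x_3 ≥ 8 gives C(15,3) = 455; x_4 ≥ 4 gives C(19,3) = 969. Together 2468.
Add back pairs where two caps are both exceeded: 56 + 20 + 120 + 84 + 286 + 165 = 731.
Subtract triples: 0 + 4 + 0 + 10 = 14.
By inclusion–exclusion the count is 1771 − 2468 + 731 − 14 = 20.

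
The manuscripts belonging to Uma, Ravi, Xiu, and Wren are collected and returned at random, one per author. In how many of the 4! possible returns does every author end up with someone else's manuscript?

9

Count assignments avoiding every fixed point. For any j of the 4 authors fixed to their own manuscript, the other 4−j can be arranged in (4−j)! ways.
By inclusion–exclusion this is Σ_{j=0}^{4} (−1)^j C(4,j)·(4−j)!.
Computing: 24 − 24 + 12 − 4 + 1 = 9.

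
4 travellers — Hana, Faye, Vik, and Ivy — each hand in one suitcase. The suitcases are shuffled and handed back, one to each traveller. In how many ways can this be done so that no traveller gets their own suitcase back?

Let Aᵢ be the assignments in which traveller i gets their own suitcase. We want the size of the complement of A₁∪…∪A_4.
By inclusion–exclusion this is Σ_{j=0}^{4} (−1)^j C(4,j)·(4−j)!.
Computing: 24 − 24 + 12 − 4 + 1 = 9.

9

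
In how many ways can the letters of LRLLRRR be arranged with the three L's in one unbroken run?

Treat the 3 copies of L as a single block. The multiset to arrange is then {LLL, R, R, R, R}, 5 items in all.
That gives (5)!/(4!) = 5 arrangements.

5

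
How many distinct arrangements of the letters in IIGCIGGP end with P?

140

With the last slot taken by P, it remains to arrange the other 7 letters (IIGCIGG).
Those 7 letters have G appearing 3 times and I appearing 3 times, giving (7)!/(3!·3!) = 140.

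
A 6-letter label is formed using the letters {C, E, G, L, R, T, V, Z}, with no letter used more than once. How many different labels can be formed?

20160

This is a permutation of 6 out of 8: P(8,6) = 8!/2!.
8 × 7 × 6 × 5 × 4 × 3 = 20160.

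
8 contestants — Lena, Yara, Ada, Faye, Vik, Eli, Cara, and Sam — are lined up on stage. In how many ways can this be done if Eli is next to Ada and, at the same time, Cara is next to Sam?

2880

Treat {Eli,Ada} as one block (2 orders) and {Cara,Sam} as another (2 orders).
That leaves 6 units to arrange: 2 × 2 × 6! = 4 × 720 = 2880.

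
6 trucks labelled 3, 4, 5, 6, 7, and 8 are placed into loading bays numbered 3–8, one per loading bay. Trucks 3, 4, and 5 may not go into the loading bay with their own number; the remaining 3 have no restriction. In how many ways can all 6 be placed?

Let Aᵢ (for i ∈ {3, 4, 5}) be the placements that put truck i in its forbidden loading bay. Any j of these fix j positions, leaving (6−j)! ways to fill the rest, and there are C(3,j) ways to pick which j.
By inclusion–exclusion, the number of valid placements is Σ_{j=0}^{3} (−1)^j C(3,j)·(6−j)!.
Computing: 720 − 360 + 72 − 6 = 426.

426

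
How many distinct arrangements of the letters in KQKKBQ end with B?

10

With the last slot taken by B, it remains to arrange the other 5 letters (KQKKQ).
Those 5 letters have K appearing 3 times and Q appearing twice, giving (5)!/(3!·2!) = 10.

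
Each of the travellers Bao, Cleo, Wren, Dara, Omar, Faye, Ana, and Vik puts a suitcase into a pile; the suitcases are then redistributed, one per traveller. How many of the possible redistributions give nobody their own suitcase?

14833

This is the derangement count D_8: permutations of 8 items with no fixed point.
By inclusion–exclusion this is Σ_{j=0}^{8} (−1)^j C(8,j)·(8−j)!.
Computing: 40320 − 40320 + 20160 − 6720 + 1680 − 336 + 56 − 8 + 1 = 14833.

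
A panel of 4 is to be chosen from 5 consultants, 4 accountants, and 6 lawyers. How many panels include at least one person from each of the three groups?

Unrestricted: C(15,4) = 1365 ways to pick any 4 of the 15.
Selections missing a whole group: no consultants → C(10,4) = 210; no accountants → C(11,4) = 330; no lawyers → C(9,4) = 126.
Add back selections omitting two groups (i.e. drawn from a single group): C(5,4) + C(4,4) + C(6,4) = 21.
By inclusion–exclusion: 1365 − 666 + 21 = 720.

720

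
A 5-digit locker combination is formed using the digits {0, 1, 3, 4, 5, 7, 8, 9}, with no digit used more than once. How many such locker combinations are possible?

6720

Choose and order 5 of the 8 symbols: the first digit has 8 options, the next 7, and so on down to 4.
That product is 8 × 7 × 6 × 5 × 4 = 6720.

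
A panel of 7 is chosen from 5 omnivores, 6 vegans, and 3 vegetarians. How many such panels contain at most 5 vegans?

Split by how many vegans are chosen (0 through 5).
Sum: C(6,0)·C(8,7) + C(6,1)·C(8,6) + C(6,2)·C(8,5) + C(6,3)·C(8,4) + C(6,4)·C(8,3) + C(6,5)·C(8,2) = 8 + 168 + 840 + 1400 + 840 + 168 = 3424.

3424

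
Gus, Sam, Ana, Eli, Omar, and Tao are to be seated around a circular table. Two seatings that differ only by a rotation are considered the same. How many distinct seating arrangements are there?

Fix one person's seat to break rotational symmetry; the remaining 5 people can be arranged in (5)! = 120 ways.

120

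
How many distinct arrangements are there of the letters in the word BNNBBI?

60

The 6 letters of BNNBBI have repeats: B appearing 3 times and N appearing twice.
So there are 6! / (3!·2!) = 60 distinguishable arrangements.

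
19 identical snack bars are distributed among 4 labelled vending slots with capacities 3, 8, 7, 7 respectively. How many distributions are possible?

Ignoring the caps, the number of non-negative solutions to x_1+…+x_4 = 19 is C(22,3) = 1540.
Subtract solutions that violate a single cap (substitute x_i' = x_i − (cap_i+1)): x_1 ≥ 4 gives C(18,3) = 816; x_2 ≥ 9 gives C(13,3) = 286; x_3 ≥ 8 gives C(14,3) = 364; x_4 ≥ 8 gives C(14,3) = 364. Together 1830.
Add back pairs where two caps are both exceeded: 84 + 120 + 120 + 10 + 10 + 20 = 364.
By inclusion–exclusion the count is 1540 − 1830 + 364 = 74.

74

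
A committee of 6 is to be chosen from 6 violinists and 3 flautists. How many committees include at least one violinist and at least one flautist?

83

With no constraint there are C(9,6) = 84 possible selections.
Selections missing a whole group: no violinists → C(3,6) = 0; no flautists → C(6,6) = 1.
Both groups omitted at once is impossible, so 84 − 1 = 83.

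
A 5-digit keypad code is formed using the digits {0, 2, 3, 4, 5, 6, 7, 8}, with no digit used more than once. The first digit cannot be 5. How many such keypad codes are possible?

The first digit has 8−1 = 7 choices (anything except 5).
The remaining 4 digits are filled from the other 7 symbols without repetition: 7 × 6 × 5 × 4 = 840.
Total: 7 × 840 = 5880.

5880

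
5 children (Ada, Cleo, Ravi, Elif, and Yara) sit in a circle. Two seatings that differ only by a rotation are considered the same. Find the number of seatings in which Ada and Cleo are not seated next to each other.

All circular seatings of 5 people number (4)! = 24.
Those with Ada next to Cleo: fuse the pair into one unit and seat 4 units around a circle — 2·(3)! = 12.
Subtracting, 24 − 12 = 12.

12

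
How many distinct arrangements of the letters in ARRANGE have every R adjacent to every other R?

Treat the 2 copies of R as a single block. The multiset to arrange is then {RR, A, A, E, G, N}, 6 items in all.
That gives (6)!/(2!) = 360 arrangements.

360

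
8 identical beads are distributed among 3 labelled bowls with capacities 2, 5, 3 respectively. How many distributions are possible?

6

Ignoring the caps, the number of non-negative solutions to x_1+…+x_3 = 8 is C(10,2) = 45.
Subtract solutions that violate a single cap (substitute x_i' = x_i − (cap_i+1)): x_1 ≥ 3 gives C(7,2) = 21; x_2 ≥ 6 gives C(4,2) = 6; x_3 ≥ 4 gives C(6,2) = 15. Together 42.
Add back pairs where two caps are both exceeded: 0 + 3 + 0 = 3.
By inclusion–exclusion the count is 45 − 42 + 3 = 6.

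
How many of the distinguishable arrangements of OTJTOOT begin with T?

60

With the first slot taken by T, it remains to arrange the other 6 letters (OJTOOT).
Those 6 letters have O appearing 3 times and T appearing twice, giving (6)!/(3!·2!) = 60.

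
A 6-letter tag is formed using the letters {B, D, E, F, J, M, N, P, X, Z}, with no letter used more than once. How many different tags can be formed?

151200

With no repetition, fill the 6 letters in order: 10 choices, then 9, down to 5.
10 × 9 × 8 × 7 × 6 × 5 = 151200.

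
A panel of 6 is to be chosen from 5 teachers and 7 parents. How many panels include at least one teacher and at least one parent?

Unrestricted: C(12,6) = 924 ways to pick any 6 of the 12.
Selections missing a whole group: no teachers → C(7,6) = 7; no parents → C(5,6) = 0.
Both groups omitted at once is impossible, so 924 − 7 = 917.

917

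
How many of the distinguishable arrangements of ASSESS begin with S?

Fix S in the first position and arrange the remaining 5 letters.
Those 5 letters have S appearing 3 times, giving (5)!/(3!) = 20.

20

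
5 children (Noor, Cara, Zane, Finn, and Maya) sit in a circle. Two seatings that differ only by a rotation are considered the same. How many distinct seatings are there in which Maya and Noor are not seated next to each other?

Without the restriction there are (4)! = 24 seatings.
Those with Maya next to Noor: fuse the pair into one unit and seat 4 units around a circle — 2·(3)! = 12.
Subtracting, 24 − 12 = 12.

12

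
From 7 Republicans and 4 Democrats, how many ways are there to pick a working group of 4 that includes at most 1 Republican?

Split by how many Republicans are chosen (0 through 1).
Sum: C(7,0)·C(4,4) + C(7,1)·C(4,3) = 1 + 28 = 29.

29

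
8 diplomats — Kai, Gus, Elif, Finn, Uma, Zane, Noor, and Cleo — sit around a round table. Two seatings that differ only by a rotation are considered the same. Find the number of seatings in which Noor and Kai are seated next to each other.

1440

Glue Noor and Kai into a block (2 internal orders). Seating 7 units around a circle gives (6)! arrangements.
So 2 × (6)! = 2 × 720 = 1440.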